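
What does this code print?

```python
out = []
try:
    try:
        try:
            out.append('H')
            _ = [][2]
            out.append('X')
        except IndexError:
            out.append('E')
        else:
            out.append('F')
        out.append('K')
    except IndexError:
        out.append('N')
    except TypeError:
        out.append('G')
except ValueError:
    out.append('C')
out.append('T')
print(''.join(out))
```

Execution trace: 'H' (inner try body) → 'E' (inner except IndexError) → 'K' (try body, no exception) → 'T' (after the try/except). Output: HEKT

Answer: HEKT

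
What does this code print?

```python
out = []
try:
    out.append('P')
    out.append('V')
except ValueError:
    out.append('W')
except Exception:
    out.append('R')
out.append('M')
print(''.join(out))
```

Execution trace: 'P' (try body) → 'V' (try body, no exception) → 'M' (after the try/except). Output: PVM

Answer: PVM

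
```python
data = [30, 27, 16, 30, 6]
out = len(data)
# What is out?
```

Trace:
`data = [30, 27, 16, 30, 6]` → data = [30, 27, 16, 30, 6]
`out = len(data)` → out = 5
So out = 5

Answer: 5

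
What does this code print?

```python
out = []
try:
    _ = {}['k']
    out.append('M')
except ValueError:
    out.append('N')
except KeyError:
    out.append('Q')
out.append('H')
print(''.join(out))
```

Execution trace: 'Q' (except KeyError) → 'H' (after the try/except). Output: QH

Answer: QH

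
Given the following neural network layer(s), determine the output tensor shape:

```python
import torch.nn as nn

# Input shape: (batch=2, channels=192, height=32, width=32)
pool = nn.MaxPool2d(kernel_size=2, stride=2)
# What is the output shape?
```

Input: (2, 192, 32, 32) -> Output: (2, 192, 16, 16)

Answer: (2, 192, 16, 16)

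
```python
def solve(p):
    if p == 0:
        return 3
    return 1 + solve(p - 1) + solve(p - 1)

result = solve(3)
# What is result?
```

solve(p) = 1 + 2·solve(p-1), solve(0)=3. Closed form: (3+1)·2^3 - 1 = 31.

Answer: 31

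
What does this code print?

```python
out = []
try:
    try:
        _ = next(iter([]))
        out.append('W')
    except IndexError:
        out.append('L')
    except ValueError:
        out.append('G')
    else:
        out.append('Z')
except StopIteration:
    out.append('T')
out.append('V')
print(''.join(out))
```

Execution trace: 'T' (outer except StopIteration) → 'V' (after the try/except). Output: TV

Answer: TV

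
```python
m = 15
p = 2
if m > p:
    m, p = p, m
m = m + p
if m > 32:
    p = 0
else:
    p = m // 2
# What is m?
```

Trace:
`m = 15` → m = 15
`p = 2` → p = 2
`if m > p: ...` → m > p is True → m = 2; p = 15
`m = m + p` → m = 17
`if m > 32: ...` → m > 32 is False, take else branch → p = 8
So m = 17

Answer: 17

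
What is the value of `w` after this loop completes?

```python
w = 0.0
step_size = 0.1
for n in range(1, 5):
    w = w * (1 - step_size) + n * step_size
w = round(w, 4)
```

Moving average with lr=0.1
`w` takes the values: 0.0 → 0.1 → 0.29 → 0.561 → 0.9049

Answer: 0.9049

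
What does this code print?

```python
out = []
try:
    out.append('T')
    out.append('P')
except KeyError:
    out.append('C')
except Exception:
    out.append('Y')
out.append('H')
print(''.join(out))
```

Execution trace: 'T' (try body) → 'P' (try body, no exception) → 'H' (after the try/except). Output: TPH

Answer: TPH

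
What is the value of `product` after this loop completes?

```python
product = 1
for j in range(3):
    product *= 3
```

3^3 = 27
`product` takes the values: 1 → 3 → 9 → 27

Answer: 27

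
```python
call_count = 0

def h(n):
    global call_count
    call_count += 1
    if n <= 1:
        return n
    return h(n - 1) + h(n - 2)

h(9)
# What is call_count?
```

Calls(n) = 1 + Calls(n-1) + Calls(n-2); Calls(0)=Calls(1)=1. For n=9 this gives 109.

Answer: 109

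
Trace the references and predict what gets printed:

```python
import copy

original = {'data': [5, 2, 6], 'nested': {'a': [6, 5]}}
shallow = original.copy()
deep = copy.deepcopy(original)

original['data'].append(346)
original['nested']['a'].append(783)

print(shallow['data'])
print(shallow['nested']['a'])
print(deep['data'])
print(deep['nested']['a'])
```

Key concept: comparing shallow vs deep copy.
Step by step:
`original = {'data': [5, 2, 6], 'nested': {'a': [6, 5]}}` → original = {'data': [5, 2, 6], 'nested': {'a': [6, 5]}}
`shallow = original.copy()` → shallow = {'data': [5, 2, 6], 'nested': {'a': [6, 5]}}
`deep = copy.deepcopy(original)` → deep = {'data': [5, 2, 6], 'nested': {'a': [6, 5]}}
`original['data'].append(346)` → original = {'data': [5, 2, 6, 346], 'nested': {'a': [6, 5]}}; shallow = {'data': [5, 2, 6, 346], 'nested': {'a': [6, 5]}}
`original['nested']['a'].append(783)` → original = {'data': [5, 2, 6, 346], 'nested': {'a': [6, 5, 783]}}; shallow = {'data': [5, 2, 6, 346], 'nested': {'a': [6, 5, 783]}}
`print(shallow['data'])` → prints [5, 2, 6, 346]
`print(shallow['nested']['a'])` → prints [6, 5, 783]
`print(deep['data'])` → prints [5, 2, 6]
`print(deep['nested']['a'])` → prints [6, 5]

Answer:
[5, 2, 6, 346]
[6, 5, 783]
[5, 2, 6]
[6, 5]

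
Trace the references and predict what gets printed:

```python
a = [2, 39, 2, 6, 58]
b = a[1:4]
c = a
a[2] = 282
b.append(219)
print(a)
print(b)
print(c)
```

Key concept: slice vs alias.
Step by step:
`a = [2, 39, 2, 6, 58]` → a = [2, 39, 2, 6, 58]
`b = a[1:4]` → b = [39, 2, 6]
`c = a` → c = [2, 39, 2, 6, 58] (same object as a)
`a[2] = 282` → a = [2, 39, 282, 6, 58] (same object as c); c = [2, 39, 282, 6, 58] (same object as a)
`b.append(219)` → b = [39, 2, 6, 219]
`print(a)` → prints [2, 39, 282, 6, 58]
`print(b)` → prints [39, 2, 6, 219]
`print(c)` → prints [2, 39, 282, 6, 58]

Answer:
[2, 39, 282, 6, 58]
[39, 2, 6, 219]
[2, 39, 282, 6, 58]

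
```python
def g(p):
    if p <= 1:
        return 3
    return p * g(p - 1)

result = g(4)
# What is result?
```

g(4) = 4 * 3 * 2 * 3 = 72

Answer: 72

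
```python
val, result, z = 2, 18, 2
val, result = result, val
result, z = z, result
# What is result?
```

Trace:
`val, result, z = 2, 18, 2` → val = 2; result = 18; z = 2
`val, result = result, val` → val = 18; result = 2
`result, z = z, result` → result = 2; z = 2
So result = 2

Answer: 2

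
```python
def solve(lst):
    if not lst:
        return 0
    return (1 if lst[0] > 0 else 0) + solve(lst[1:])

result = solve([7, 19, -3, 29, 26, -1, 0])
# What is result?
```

Count of positive elements in [7, 19, -3, 29, 26, -1, 0] = 4

Answer: 4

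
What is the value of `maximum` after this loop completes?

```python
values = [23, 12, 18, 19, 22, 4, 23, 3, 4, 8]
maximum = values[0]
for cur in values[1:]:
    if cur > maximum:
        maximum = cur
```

Maximum of [23, 12, 18, 19, 22, 4, 23, 3, 4, 8]
`maximum` takes the values: 23

Answer: 23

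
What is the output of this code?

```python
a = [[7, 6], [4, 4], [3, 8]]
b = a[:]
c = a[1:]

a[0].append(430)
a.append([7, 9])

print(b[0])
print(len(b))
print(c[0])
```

Key concept: slice with nested mutation.
Step by step:
`a = [[7, 6], [4, 4], [3, 8]]` → a = [[7, 6], [4, 4], [3, 8]]
`b = a[:]` → b = [[7, 6], [4, 4], [3, 8]]
`c = a[1:]` → c = [[4, 4], [3, 8]]
`a[0].append(430)` → a = [[7, 6, 430], [4, 4], [3, 8]]; b = [[7, 6, 430], [4, 4], [3, 8]]
`a.append([7, 9])` → a = [[7, 6, 430], [4, 4], [3, 8], [7, 9]]
`print(b[0])` → prints [7, 6, 430]
`print(len(b))` → prints 3
`print(c[0])` → prints [4, 4]

Answer:
[7, 6, 430]
3
[4, 4]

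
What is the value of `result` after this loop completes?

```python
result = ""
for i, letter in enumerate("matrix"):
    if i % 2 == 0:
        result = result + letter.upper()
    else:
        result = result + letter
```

Uppercase even positions in 'matrix'
`result` takes the values: "" → "M" → "Ma" → "MaT" → "MaTr" → "MaTrI" → "MaTrIx"

Answer: "MaTrIx"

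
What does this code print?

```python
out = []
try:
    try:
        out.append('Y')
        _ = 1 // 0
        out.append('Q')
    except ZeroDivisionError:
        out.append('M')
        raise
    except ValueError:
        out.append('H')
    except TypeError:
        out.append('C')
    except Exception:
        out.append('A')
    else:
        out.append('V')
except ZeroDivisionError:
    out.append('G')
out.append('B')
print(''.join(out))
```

Execution trace: 'Y' (inner try body) → 'M' (inner except ZeroDivisionError) → 'G' (outer except ZeroDivisionError) → 'B' (after the try/except). Output: YMGB

Answer: YMGB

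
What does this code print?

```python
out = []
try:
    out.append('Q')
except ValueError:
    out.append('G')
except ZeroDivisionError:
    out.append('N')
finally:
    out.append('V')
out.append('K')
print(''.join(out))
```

Execution trace: 'Q' (try body, no exception) → 'V' (finally) → 'K' (after the try/except). Output: QVK

Answer: QVK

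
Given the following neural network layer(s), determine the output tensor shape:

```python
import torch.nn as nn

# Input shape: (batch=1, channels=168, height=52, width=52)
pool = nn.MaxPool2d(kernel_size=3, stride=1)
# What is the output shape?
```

Input: (1, 168, 52, 52) -> Output: (1, 168, 50, 50)

Answer: (1, 168, 50, 50)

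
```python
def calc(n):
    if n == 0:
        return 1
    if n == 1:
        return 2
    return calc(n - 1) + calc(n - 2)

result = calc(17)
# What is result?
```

Build up from base cases: calc(0)=1, calc(1)=2, calc(2)=3, calc(3)=5, calc(4)=8, calc(5)=13, calc(6)=21, ..., calc(17)=4181

Answer: 4181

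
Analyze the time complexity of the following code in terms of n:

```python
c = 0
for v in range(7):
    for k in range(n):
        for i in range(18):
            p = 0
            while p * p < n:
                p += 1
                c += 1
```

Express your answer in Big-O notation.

Each loop level contributes: 1 × n × 1 × √n. Multiplying the contributions gives O(n√n).

Answer: O(n√n)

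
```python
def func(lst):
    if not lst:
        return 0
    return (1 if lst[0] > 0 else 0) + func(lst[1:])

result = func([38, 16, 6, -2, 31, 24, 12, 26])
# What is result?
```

Count of positive elements in [38, 16, 6, -2, 31, 24, 12, 26] = 7

Answer: 7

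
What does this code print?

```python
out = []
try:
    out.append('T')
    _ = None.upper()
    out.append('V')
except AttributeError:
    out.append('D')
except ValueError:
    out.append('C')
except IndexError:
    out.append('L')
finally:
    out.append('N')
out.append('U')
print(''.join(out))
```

Execution trace: 'T' (try body) → 'D' (except AttributeError) → 'N' (finally) → 'U' (after the try/except). Output: TDNU

Answer: TDNU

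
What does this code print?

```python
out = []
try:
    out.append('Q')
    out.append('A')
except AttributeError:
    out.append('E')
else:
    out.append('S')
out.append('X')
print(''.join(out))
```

Execution trace: 'Q' (try body) → 'A' (try body, no exception) → 'S' (else) → 'X' (after the try/except). Output: QASX

Answer: QASX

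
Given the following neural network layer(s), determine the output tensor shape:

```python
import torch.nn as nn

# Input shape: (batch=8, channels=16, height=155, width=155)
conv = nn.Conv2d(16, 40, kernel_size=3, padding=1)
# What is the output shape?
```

Input: (8, 16, 155, 155) -> Output: (8, 40, 155, 155)

Answer: (8, 40, 155, 155)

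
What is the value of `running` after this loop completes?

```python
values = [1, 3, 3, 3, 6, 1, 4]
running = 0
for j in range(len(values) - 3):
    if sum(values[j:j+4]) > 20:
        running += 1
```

Count windows with sum > 20
`running` takes the values: 0

Answer: 0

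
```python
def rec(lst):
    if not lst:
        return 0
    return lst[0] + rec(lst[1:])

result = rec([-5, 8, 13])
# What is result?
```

(-5) + 8 + 13 + 0 = 16

Answer: 16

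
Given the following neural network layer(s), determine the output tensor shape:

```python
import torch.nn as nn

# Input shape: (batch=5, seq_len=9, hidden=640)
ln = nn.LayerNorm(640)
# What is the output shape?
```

Input: (5, 9, 640) -> Output: (5, 9, 640)

Answer: (5, 9, 640)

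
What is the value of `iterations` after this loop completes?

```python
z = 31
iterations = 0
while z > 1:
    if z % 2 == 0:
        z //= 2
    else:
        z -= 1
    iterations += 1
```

Steps to reduce 31 to 1
`iterations` takes the values: 0 → 1 → 2 → 3 → 4 → 5 → 6 → 7 → 8

Answer: 8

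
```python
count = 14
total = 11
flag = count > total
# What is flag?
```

Trace:
`count = 14` → count = 14
`total = 11` → total = 11
`flag = count > total` → flag = True
So flag = True

Answer: True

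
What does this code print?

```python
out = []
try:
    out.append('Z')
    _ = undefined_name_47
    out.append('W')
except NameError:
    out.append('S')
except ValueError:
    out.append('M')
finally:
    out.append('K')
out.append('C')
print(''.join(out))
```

Execution trace: 'Z' (try body) → 'S' (except NameError) → 'K' (finally) → 'C' (after the try/except). Output: ZSKC

Answer: ZSKC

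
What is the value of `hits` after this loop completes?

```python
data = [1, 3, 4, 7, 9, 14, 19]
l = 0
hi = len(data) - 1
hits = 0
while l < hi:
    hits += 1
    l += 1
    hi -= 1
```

Iterations until pointers meet (list length 7)
`hits` takes the values: 0 → 1 → 2 → 3

Answer: 3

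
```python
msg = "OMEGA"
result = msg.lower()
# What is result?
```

Trace:
`msg = "OMEGA"` → msg = 'OMEGA'
`result = msg.lower()` → result = 'omega'
So result = 'omega'

Answer: 'omega'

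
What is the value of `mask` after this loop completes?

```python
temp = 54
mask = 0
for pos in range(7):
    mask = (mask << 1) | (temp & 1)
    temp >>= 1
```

Reverse lowest 7 bits of 54
`mask` takes the values: 0 → 1 → 3 → 6 → 13 → 27 → 54

Answer: 54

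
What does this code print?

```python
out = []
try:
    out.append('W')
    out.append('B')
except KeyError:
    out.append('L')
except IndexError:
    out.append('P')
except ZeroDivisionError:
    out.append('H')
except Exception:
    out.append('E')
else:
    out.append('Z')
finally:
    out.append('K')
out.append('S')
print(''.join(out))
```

Execution trace: 'W' (try body) → 'B' (try body, no exception) → 'Z' (else) → 'K' (finally) → 'S' (after the try/except). Output: WBZKS

Answer: WBZKS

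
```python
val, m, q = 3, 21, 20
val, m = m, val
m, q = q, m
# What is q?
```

Trace:
`val, m, q = 3, 21, 20` → val = 3; m = 21; q = 20
`val, m = m, val` → val = 21; m = 3
`m, q = q, m` → m = 20; q = 3
So q = 3

Answer: 3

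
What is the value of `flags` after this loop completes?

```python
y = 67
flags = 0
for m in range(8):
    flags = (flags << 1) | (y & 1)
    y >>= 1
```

Reverse lowest 8 bits of 67
`flags` takes the values: 0 → 1 → 3 → 6 → 12 → 24 → 48 → 97 → 194

Answer: 194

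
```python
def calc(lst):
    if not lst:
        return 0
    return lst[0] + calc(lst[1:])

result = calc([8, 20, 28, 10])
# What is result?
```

8 + 20 + 28 + 10 + 0 = 66

Answer: 66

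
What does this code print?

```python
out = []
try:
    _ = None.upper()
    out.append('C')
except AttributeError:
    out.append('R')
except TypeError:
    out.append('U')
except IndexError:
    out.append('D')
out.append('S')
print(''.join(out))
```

Execution trace: 'R' (except AttributeError) → 'S' (after the try/except). Output: RS

Answer: RS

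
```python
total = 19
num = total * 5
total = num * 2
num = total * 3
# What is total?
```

Trace:
`total = 19` → total = 19
`num = total * 5` → num = 95
`total = num * 2` → total = 190
`num = total * 3` → num = 570
So total = 190

Answer: 190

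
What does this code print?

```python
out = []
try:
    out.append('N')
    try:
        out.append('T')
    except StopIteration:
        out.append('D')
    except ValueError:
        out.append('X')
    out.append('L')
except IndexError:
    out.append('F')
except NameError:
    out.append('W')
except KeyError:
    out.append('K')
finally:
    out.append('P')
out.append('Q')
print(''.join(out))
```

Execution trace: 'N' (try body) → 'T' (inner try body, no exception) → 'L' (try body, no exception) → 'P' (finally) → 'Q' (after the try/except). Output: NTLPQ

Answer: NTLPQ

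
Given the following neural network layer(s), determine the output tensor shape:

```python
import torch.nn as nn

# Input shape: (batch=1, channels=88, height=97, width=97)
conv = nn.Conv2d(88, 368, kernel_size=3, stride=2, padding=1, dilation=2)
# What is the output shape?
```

Input: (1, 88, 97, 97) -> Output: (1, 368, 48, 48)

Answer: (1, 368, 48, 48)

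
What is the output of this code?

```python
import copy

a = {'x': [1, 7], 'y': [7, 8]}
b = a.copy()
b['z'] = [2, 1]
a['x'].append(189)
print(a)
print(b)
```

Key concept: shallow copy of dict with mutable values.
Step by step:
`a = {'x': [1, 7], 'y': [7, 8]}` → a = {'x': [1, 7], 'y': [7, 8]}
`b = a.copy()` → b = {'x': [1, 7], 'y': [7, 8]}
`b['z'] = [2, 1]` → b = {'x': [1, 7], 'y': [7, 8], 'z': [2, 1]}
`a['x'].append(189)` → a = {'x': [1, 7, 189], 'y': [7, 8]}; b = {'x': [1, 7, 189], 'y': [7, 8], 'z': [2, 1]}
`print(a)` → prints {'x': [1, 7, 189], 'y': [7, 8]}
`print(b)` → prints {'x': [1, 7, 189], 'y': [7, 8], 'z': [2, 1]}

Answer:
{'x': [1, 7, 189], 'y': [7, 8]}
{'x': [1, 7, 189], 'y': [7, 8], 'z': [2, 1]}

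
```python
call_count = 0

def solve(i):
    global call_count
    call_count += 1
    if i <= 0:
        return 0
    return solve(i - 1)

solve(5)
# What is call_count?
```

Linear recursion stepping by 1: 6 calls from i=5 down to ≤0.

Answer: 6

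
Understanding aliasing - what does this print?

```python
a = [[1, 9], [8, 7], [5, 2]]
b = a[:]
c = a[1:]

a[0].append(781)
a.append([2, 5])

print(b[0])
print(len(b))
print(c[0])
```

Key concept: slice with nested mutation.
Step by step:
`a = [[1, 9], [8, 7], [5, 2]]` → a = [[1, 9], [8, 7], [5, 2]]
`b = a[:]` → b = [[1, 9], [8, 7], [5, 2]]
`c = a[1:]` → c = [[8, 7], [5, 2]]
`a[0].append(781)` → a = [[1, 9, 781], [8, 7], [5, 2]]; b = [[1, 9, 781], [8, 7], [5, 2]]
`a.append([2, 5])` → a = [[1, 9, 781], [8, 7], [5, 2], [2, 5]]
`print(b[0])` → prints [1, 9, 781]
`print(len(b))` → prints 3
`print(c[0])` → prints [8, 7]

Answer:
[1, 9, 781]
3
[8, 7]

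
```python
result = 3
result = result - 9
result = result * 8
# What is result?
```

Trace:
`result = 3` → result = 3
`result = result - 9` → result = -6
`result = result * 8` → result = -48
So result = -48

Answer: -48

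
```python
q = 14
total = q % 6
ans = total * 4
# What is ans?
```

Trace:
`q = 14` → q = 14
`total = q % 6` → total = 2
`ans = total * 4` → ans = 8
So ans = 8

Answer: 8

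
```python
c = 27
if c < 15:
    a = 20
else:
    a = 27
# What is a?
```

Trace:
`c = 27` → c = 27
`if c < 15: ...` → c < 15 is False, take else branch → a = 27
So a = 27

Answer: 27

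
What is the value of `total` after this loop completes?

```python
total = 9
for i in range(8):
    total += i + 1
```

Start at 9, add 1 to 8 = 45
`total` takes the values: 9 → 10 → 12 → 15 → 19 → 24 → 30 → 37 → 45

Answer: 45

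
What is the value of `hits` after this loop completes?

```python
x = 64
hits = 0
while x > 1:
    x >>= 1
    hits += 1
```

Count right shifts until 1
`hits` takes the values: 0 → 1 → 2 → 3 → 4 → 5 → 6

Answer: 6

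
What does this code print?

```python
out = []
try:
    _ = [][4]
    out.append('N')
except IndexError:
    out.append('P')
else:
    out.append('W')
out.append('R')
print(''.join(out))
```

Execution trace: 'P' (except IndexError) → 'R' (after the try/except). Output: PR

Answer: PR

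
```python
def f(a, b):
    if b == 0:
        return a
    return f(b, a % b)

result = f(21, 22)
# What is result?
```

f(21, 22) -> f(22, 21) -> f(21, 1) -> f(1, 0) -> 1

Answer: 1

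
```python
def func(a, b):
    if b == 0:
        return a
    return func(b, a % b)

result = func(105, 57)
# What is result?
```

func(105, 57) -> func(57, 48) -> func(48, 9) -> func(9, 3) -> func(3, 0) -> 3

Answer: 3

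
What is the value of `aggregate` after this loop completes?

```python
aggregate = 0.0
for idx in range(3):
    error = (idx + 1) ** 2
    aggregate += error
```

Sum of squared losses 1² + 2² + ... + 3²
`aggregate` takes the values: 0.0 → 1.0 → 5.0 → 14.0

Answer: 14.0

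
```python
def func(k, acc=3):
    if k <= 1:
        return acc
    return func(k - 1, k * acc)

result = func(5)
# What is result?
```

Accumulator trace (n, acc): (5, 3) -> (4, 15) -> (3, 60) -> (2, 180) -> (1, 360) -> return 360

Answer: 360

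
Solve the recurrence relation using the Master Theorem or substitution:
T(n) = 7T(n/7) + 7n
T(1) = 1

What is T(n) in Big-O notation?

By Master Theorem: a=7, b=7, f(n)=7n. Since log_7(7) = 1 and f(n) = Θ(n^1), Case 2 applies. T(n) = O(n log n).

Answer: O(n log n)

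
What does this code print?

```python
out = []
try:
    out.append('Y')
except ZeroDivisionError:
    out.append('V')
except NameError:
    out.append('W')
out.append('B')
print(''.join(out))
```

Execution trace: 'Y' (try body, no exception) → 'B' (after the try/except). Output: YB

Answer: YB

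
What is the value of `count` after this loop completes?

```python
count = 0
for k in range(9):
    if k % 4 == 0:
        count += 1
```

Count numbers divisible by 4 in range(9)
`count` takes the values: 0 → 1 → 2 → 3

Answer: 3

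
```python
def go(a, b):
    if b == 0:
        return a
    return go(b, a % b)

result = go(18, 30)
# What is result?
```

go(18, 30) -> go(30, 18) -> go(18, 12) -> go(12, 6) -> go(6, 0) -> 6

Answer: 6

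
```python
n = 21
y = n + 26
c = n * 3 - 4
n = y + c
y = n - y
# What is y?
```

Trace:
`n = 21` → n = 21
`y = n + 26` → y = 47
`c = n * 3 - 4` → c = 59
`n = y + c` → n = 106
`y = n - y` → y = 59
So y = 59

Answer: 59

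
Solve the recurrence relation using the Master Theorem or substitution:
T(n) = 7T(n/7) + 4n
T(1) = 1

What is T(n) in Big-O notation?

By Master Theorem: a=7, b=7, f(n)=4n. Since log_7(7) = 1 and f(n) = Θ(n^1), Case 2 applies. T(n) = O(n log n).

Answer: O(n log n)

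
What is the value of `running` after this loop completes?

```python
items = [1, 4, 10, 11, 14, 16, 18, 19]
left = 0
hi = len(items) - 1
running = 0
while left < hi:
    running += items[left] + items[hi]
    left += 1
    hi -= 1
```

Sum of pairs from ends
`running` takes the values: 0 → 20 → 42 → 68 → 93

Answer: 93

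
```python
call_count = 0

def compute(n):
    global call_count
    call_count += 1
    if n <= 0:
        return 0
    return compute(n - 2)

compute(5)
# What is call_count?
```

Linear recursion stepping by 2: 4 calls from n=5 down to ≤0.

Answer: 4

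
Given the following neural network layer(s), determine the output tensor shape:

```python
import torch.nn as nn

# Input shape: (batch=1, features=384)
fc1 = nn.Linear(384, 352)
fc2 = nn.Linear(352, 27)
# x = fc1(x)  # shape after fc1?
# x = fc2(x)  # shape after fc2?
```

Input: (1, 384) -> after fc1: (1, 352) -> Output: (1, 27)

Answer: (1, 27)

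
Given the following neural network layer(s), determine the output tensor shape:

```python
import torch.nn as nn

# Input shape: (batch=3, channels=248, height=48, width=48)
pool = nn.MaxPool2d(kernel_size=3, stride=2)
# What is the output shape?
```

Input: (3, 248, 48, 48) -> Output: (3, 248, 23, 23)

Answer: (3, 248, 23, 23)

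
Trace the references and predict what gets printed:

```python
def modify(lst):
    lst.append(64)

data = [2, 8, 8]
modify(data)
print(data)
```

Key concept: function modifies passed list.
Step by step:
`data = [2, 8, 8]` → data = [2, 8, 8]
`modify(data)` → data = [2, 8, 8, 64]
`print(data)` → prints [2, 8, 8, 64]

Answer: [2, 8, 8, 64]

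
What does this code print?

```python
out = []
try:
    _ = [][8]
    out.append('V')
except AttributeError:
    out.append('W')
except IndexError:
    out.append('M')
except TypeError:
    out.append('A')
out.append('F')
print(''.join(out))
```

Execution trace: 'M' (except IndexError) → 'F' (after the try/except). Output: MF

Answer: MF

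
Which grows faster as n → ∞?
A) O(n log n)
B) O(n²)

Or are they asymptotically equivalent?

O(n log n) vs O(n²): Higher order terms dominate.

Answer: B) O(n²) grows faster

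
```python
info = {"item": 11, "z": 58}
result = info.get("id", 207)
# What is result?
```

Trace:
`info = {"item": 11, "z": 58}` → info = {'item': 11, 'z': 58}
`result = info.get("id", 207)` → result = 207
So result = 207

Answer: 207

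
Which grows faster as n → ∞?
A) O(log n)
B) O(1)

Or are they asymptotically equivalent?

O(log n) vs O(1): Higher order terms dominate.

Answer: A) O(log n) grows faster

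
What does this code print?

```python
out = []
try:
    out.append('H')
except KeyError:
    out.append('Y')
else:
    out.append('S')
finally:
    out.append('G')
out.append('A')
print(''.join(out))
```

Execution trace: 'H' (try body, no exception) → 'S' (else) → 'G' (finally) → 'A' (after the try/except). Output: HSGA

Answer: HSGA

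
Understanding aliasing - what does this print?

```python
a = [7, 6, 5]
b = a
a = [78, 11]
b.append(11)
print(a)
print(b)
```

Key concept: rebinding vs mutation: a is rebound to a new list, b still points at the original.
Step by step:
`a = [7, 6, 5]` → a = [7, 6, 5]
`b = a` → b = [7, 6, 5] (same object as a)
`a = [78, 11]` → a = [78, 11]
`b.append(11)` → b = [7, 6, 5, 11]
`print(a)` → prints [78, 11]
`print(b)` → prints [7, 6, 5, 11]

Answer:
[78, 11]
[7, 6, 5, 11]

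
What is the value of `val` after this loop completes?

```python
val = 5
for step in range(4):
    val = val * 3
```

Multiply by 3, 4 times: 5 * 3^4 = 405
`val` takes the values: 5 → 15 → 45 → 135 → 405

Answer: 405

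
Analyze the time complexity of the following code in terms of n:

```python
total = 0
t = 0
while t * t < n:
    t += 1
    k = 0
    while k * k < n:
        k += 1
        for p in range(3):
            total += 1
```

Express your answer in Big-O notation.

Each loop level contributes: √n × √n × 1. Multiplying the contributions gives O(n).

Answer: O(n)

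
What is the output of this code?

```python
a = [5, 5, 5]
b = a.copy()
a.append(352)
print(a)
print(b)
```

Key concept: list.copy() creates independent copy.
Step by step:
`a = [5, 5, 5]` → a = [5, 5, 5]
`b = a.copy()` → b = [5, 5, 5]
`a.append(352)` → a = [5, 5, 5, 352]
`print(a)` → prints [5, 5, 5, 352]
`print(b)` → prints [5, 5, 5]

Answer:
[5, 5, 5, 352]
[5, 5, 5]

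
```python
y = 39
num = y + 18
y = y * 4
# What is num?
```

Trace:
`y = 39` → y = 39
`num = y + 18` → num = 57
`y = y * 4` → y = 156
So num = 57

Answer: 57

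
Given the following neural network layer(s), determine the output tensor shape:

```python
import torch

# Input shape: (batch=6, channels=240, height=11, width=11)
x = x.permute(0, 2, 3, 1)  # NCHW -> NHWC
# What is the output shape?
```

Input: (6, 240, 11, 11) -> Output: (6, 11, 11, 240)

Answer: (6, 11, 11, 240)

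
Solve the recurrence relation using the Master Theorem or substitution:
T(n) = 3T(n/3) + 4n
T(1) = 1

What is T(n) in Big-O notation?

By Master Theorem: a=3, b=3, f(n)=4n. Since log_3(3) = 1 and f(n) = Θ(n^1), Case 2 applies. T(n) = O(n log n).

Answer: O(n log n)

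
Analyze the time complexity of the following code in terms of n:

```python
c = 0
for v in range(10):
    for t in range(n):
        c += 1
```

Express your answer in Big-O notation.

Each loop level contributes: 1 × n. Multiplying the contributions gives O(n).

Answer: O(n)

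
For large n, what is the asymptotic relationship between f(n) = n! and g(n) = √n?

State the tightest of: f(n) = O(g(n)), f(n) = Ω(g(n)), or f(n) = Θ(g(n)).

n! vs √n: f(n) = Ω(g(n)) but not O(g(n)) — n! grows strictly faster than √n.

Answer: f(n) = Ω(g(n)) but not O(g(n)) — n! grows strictly faster than √n.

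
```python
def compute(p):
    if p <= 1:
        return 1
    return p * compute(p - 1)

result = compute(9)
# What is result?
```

compute(9) = 9 * 8 * 7 * 6 * 5 * 4 * 3 * 2 * 1 = 362880

Answer: 362880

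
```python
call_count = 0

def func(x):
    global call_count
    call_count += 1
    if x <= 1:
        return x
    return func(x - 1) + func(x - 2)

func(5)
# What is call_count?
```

Calls(x) = 1 + Calls(x-1) + Calls(x-2); Calls(0)=Calls(1)=1. For x=5 this gives 15.

Answer: 15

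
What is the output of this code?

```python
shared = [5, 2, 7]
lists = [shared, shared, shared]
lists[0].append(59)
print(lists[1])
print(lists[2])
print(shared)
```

Key concept: list of same reference.
Step by step:
`shared = [5, 2, 7]` → shared = [5, 2, 7]
`lists = [shared, shared, shared]` → lists = [[5, 2, 7], [5, 2, 7], [5, 2, 7]]
`lists[0].append(59)` → shared = [5, 2, 7, 59]; lists = [[5, 2, 7, 59], [5, 2, 7, 59], [5, 2, 7, 59]]
`print(lists[1])` → prints [5, 2, 7, 59]
`print(lists[2])` → prints [5, 2, 7, 59]
`print(shared)` → prints [5, 2, 7, 59]

Answer:
[5, 2, 7, 59]
[5, 2, 7, 59]
[5, 2, 7, 59]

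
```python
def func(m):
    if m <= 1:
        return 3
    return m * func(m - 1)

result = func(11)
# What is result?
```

func(11) = 11 * 10 * 9 * 8 * 7 * 6 * 5 * 4 * 3 * 2 * 3 = 119750400

Answer: 119750400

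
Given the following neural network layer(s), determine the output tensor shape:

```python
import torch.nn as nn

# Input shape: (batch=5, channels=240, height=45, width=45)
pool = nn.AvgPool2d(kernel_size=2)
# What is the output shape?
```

Input: (5, 240, 45, 45) -> Output: (5, 240, 22, 22)

Answer: (5, 240, 22, 22)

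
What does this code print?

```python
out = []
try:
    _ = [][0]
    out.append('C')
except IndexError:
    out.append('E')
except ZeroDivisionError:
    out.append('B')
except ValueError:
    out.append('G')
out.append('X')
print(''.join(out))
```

Execution trace: 'E' (except IndexError) → 'X' (after the try/except). Output: EX

Answer: EX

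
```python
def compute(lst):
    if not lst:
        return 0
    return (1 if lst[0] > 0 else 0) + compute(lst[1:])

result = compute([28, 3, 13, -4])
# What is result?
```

Count of positive elements in [28, 3, 13, -4] = 3

Answer: 3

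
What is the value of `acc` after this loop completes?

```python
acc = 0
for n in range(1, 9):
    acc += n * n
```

Sum of squares 1² to 8² = 204
`acc` takes the values: 0 → 1 → 5 → 14 → 30 → 55 → 91 → 140 → 204

Answer: 204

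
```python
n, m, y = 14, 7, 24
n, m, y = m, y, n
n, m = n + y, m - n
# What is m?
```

Trace:
`n, m, y = 14, 7, 24` → n = 14; m = 7; y = 24
`n, m, y = m, y, n` → n = 7; m = 24; y = 14
`n, m = n + y, m - n` → n = 21; m = 17
So m = 17

Answer: 17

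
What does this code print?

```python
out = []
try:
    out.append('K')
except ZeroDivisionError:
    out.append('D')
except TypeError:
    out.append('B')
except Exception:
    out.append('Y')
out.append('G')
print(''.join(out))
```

Execution trace: 'K' (try body, no exception) → 'G' (after the try/except). Output: KG

Answer: KG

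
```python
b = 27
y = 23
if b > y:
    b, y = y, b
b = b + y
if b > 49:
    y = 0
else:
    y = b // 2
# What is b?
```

Trace:
`b = 27` → b = 27
`y = 23` → y = 23
`if b > y: ...` → b > y is True → b = 23; y = 27
`b = b + y` → b = 50
`if b > 49: ...` → b > 49 is True → y = 0
So b = 50

Answer: 50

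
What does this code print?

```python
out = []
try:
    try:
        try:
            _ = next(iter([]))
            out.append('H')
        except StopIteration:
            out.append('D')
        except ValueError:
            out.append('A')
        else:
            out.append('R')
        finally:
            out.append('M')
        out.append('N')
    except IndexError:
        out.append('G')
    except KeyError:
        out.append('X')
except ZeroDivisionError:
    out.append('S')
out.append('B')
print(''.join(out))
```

Execution trace: 'D' (inner except StopIteration) → 'M' (inner finally) → 'N' (try body, no exception) → 'B' (after the try/except). Output: DMNB

Answer: DMNB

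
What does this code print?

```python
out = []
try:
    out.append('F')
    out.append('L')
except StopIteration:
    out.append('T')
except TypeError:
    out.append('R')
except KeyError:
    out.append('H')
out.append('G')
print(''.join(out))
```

Execution trace: 'F' (try body) → 'L' (try body, no exception) → 'G' (after the try/except). Output: FLG

Answer: FLG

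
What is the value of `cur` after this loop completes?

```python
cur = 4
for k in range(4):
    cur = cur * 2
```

Multiply by 2, 4 times: 4 * 2^4 = 64
`cur` takes the values: 4 → 8 → 16 → 32 → 64

Answer: 64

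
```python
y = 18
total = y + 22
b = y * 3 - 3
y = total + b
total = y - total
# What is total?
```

Trace:
`y = 18` → y = 18
`total = y + 22` → total = 40
`b = y * 3 - 3` → b = 51
`y = total + b` → y = 91
`total = y - total` → total = 51
So total = 51

Answer: 51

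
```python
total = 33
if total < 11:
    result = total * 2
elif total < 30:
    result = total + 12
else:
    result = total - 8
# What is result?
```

Trace:
`total = 33` → total = 33
`if total < 11: ...` → total < 11 is False, total < 30 is False, take else branch → result = 25
So result = 25

Answer: 25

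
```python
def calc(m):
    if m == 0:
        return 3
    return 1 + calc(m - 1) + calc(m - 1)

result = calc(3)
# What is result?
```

calc(m) = 1 + 2·calc(m-1), calc(0)=3. Closed form: (3+1)·2^3 - 1 = 31.

Answer: 31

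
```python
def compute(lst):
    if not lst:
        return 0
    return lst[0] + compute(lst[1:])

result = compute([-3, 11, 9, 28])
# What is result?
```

(-3) + 11 + 9 + 28 + 0 = 45

Answer: 45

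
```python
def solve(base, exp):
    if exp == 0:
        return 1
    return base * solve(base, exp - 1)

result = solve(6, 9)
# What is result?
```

solve(6, 9) = 6 * 6 * 6 * 6 * 6 * 6 * 6 * 6 * 6 = 10077696

Answer: 10077696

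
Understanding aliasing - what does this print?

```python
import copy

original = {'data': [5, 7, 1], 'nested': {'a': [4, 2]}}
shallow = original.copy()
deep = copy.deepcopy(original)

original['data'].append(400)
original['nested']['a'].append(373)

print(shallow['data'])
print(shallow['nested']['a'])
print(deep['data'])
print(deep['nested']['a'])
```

Key concept: comparing shallow vs deep copy.
Step by step:
`original = {'data': [5, 7, 1], 'nested': {'a': [4, 2]}}` → original = {'data': [5, 7, 1], 'nested': {'a': [4, 2]}}
`shallow = original.copy()` → shallow = {'data': [5, 7, 1], 'nested': {'a': [4, 2]}}
`deep = copy.deepcopy(original)` → deep = {'data': [5, 7, 1], 'nested': {'a': [4, 2]}}
`original['data'].append(400)` → original = {'data': [5, 7, 1, 400], 'nested': {'a': [4, 2]}}; shallow = {'data': [5, 7, 1, 400], 'nested': {'a': [4, 2]}}
`original['nested']['a'].append(373)` → original = {'data': [5, 7, 1, 400], 'nested': {'a': [4, 2, 373]}}; shallow = {'data': [5, 7, 1, 400], 'nested': {'a': [4, 2, 373]}}
`print(shallow['data'])` → prints [5, 7, 1, 400]
`print(shallow['nested']['a'])` → prints [4, 2, 373]
`print(deep['data'])` → prints [5, 7, 1]
`print(deep['nested']['a'])` → prints [4, 2]

Answer:
[5, 7, 1, 400]
[4, 2, 373]
[5, 7, 1]
[4, 2]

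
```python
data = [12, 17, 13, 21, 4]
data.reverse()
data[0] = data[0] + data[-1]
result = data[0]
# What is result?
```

Trace:
`data = [12, 17, 13, 21, 4]` → data = [12, 17, 13, 21, 4]
`data.reverse()` → data = [4, 21, 13, 17, 12]
`data[0] = data[0] + data[-1]` → data = [16, 21, 13, 17, 12]
`result = data[0]` → result = 16
So result = 16

Answer: 16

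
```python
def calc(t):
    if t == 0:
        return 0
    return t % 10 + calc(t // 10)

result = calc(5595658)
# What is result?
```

Sum of digits of 5595658: 8 + 5 + 6 + 5 + 9 + 5 + 5 = 43

Answer: 43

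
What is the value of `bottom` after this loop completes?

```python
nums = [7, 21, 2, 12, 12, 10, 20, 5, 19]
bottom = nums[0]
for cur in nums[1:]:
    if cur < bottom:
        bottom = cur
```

Minimum of [7, 21, 2, 12, 12, 10, 20, 5, 19]
`bottom` takes the values: 7 → 2

Answer: 2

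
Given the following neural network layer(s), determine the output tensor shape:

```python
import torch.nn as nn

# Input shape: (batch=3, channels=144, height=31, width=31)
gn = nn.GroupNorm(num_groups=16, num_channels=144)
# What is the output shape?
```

Input: (3, 144, 31, 31) -> Output: (3, 144, 31, 31)

Answer: (3, 144, 31, 31)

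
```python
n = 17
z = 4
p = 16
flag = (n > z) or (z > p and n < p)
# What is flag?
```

Trace:
`n = 17` → n = 17
`z = 4` → z = 4
`p = 16` → p = 16
`flag = (n > z) or (z > p and n < p)` → flag = True
So flag = True

Answer: True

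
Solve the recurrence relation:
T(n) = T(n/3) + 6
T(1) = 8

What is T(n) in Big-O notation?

Each step divides n by 3 and adds 6. After log_3(n) steps we reach T(1)=8. So T(n) = 6·log_3(n) + 8 = O(log n).

Answer: O(log n)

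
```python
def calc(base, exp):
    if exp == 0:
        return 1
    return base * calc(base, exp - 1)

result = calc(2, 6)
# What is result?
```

calc(2, 6) = 2 * 2 * 2 * 2 * 2 * 2 = 64

Answer: 64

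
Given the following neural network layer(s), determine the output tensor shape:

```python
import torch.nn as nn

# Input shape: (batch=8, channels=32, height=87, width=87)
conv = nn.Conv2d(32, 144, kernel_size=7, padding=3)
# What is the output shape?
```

Input: (8, 32, 87, 87) -> Output: (8, 144, 87, 87)

Answer: (8, 144, 87, 87)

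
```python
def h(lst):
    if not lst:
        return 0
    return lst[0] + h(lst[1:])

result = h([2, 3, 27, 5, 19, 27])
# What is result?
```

2 + 3 + 27 + 5 + 19 + 27 + 0 = 83

Answer: 83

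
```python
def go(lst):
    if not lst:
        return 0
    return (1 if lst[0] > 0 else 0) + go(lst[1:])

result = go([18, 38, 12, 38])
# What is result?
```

Count of positive elements in [18, 38, 12, 38] = 4

Answer: 4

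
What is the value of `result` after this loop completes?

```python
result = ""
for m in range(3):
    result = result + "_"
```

Repeat '_' 3 times
`result` takes the values: "" → "_" → "__" → "___"

Answer: "___"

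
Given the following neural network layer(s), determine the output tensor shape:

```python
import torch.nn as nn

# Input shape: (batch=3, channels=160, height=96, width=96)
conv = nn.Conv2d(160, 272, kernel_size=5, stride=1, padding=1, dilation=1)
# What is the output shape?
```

Input: (3, 160, 96, 96) -> Output: (3, 272, 94, 94)

Answer: (3, 272, 94, 94)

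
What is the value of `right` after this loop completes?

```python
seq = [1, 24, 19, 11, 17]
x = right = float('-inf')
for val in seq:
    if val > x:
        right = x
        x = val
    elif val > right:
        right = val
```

Second largest (with repeats) in [1, 24, 19, 11, 17]
`right` takes the values: -inf → 1 → 19

Answer: 19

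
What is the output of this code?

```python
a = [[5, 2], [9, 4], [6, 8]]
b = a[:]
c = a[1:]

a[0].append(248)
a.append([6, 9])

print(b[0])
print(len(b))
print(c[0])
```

Key concept: slice with nested mutation.
Step by step:
`a = [[5, 2], [9, 4], [6, 8]]` → a = [[5, 2], [9, 4], [6, 8]]
`b = a[:]` → b = [[5, 2], [9, 4], [6, 8]]
`c = a[1:]` → c = [[9, 4], [6, 8]]
`a[0].append(248)` → a = [[5, 2, 248], [9, 4], [6, 8]]; b = [[5, 2, 248], [9, 4], [6, 8]]
`a.append([6, 9])` → a = [[5, 2, 248], [9, 4], [6, 8], [6, 9]]
`print(b[0])` → prints [5, 2, 248]
`print(len(b))` → prints 3
`print(c[0])` → prints [9, 4]

Answer:
[5, 2, 248]
3
[9, 4]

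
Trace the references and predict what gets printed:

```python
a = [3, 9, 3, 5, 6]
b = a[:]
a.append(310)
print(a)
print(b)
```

Key concept: slice [:] creates copy.
Step by step:
`a = [3, 9, 3, 5, 6]` → a = [3, 9, 3, 5, 6]
`b = a[:]` → b = [3, 9, 3, 5, 6]
`a.append(310)` → a = [3, 9, 3, 5, 6, 310]
`print(a)` → prints [3, 9, 3, 5, 6, 310]
`print(b)` → prints [3, 9, 3, 5, 6]

Answer:
[3, 9, 3, 5, 6, 310]
[3, 9, 3, 5, 6]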